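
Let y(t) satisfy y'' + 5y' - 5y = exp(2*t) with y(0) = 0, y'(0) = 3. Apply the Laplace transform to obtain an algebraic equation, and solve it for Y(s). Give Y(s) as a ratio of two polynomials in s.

Y(s) = (3*s - 5)/(s^3 + 3*s^2 - 15*s + 10)

Apply the Laplace transform to the equation.
Using L{y''} = s^2 Y - s·y(0) - y'(0) and L{y'} = sY - y(0), with y(0) = 0, y'(0) = 3, the left side becomes (s^2 + 5*s - 5)Y - (3).
The right side is L{exp(2*t)} = 1/(s - 2).
So (s^2 + 5*s - 5)Y = 1/(s - 2) + (3).
Solve for Y(s) and write it as one ratio of polynomials.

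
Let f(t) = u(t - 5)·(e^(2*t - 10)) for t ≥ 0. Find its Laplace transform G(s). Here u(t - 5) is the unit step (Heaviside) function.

G(s) = exp(-5*s)/(s - 2)

By the second shifting theorem, L{u(t - c)·g(t - c)} = e^(-cs)·H(s) with c = 5 and H(s) = L{g(t)}.
L{e^(2t)} = 1/(s - 2).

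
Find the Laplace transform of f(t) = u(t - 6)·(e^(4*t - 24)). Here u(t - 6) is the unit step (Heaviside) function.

By the second shifting theorem, L{u(t - c)·g(t - c)} = e^(-cs)·G(s) with c = 6 and G(s) = L{g(t)}.
L{e^(4t)} = 1/(s - 4).

exp(-6*s)/(s - 4)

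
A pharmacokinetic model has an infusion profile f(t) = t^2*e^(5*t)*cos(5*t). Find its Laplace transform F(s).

F(s) = 2*(s - 5)*(s^2 - 10*s - 50)/(s^2 - 10*s + 50)^3

L{cos(5t)} = s/(s^2 + 25).
Multiplying by e^(5t) shifts s → s - 5, so L{e^(5*t)*cos(5*t)} = (s - 5)/((s - 5)^2 + 25).
Then apply L{t^2·g(t)} = (-1)^2 d^2/ds^2[G(s)] with G(s) = (s - 5)/((s - 5)^2 + 25):
differentiating 2 times and applying the sign gives 2*(s - 5)*(s^2 - 10*s - 50)/(s^2 - 10*s + 50)^3.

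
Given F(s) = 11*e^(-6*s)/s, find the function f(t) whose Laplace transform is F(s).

The factor e^(-6s) signals a time shift by c = 6 (second shifting theorem).
L{11} = 11/s, so L^-1{11/s} = 11.
Hence the inverse is u(t - 6) times that function evaluated at t - 6.

f(t) = Heaviside(t - 6)*(11)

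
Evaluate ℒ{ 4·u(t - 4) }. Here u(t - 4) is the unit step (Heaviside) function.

By the second shifting theorem, L{u(t - c)·g(t - c)} = e^(-cs)·H(s) with c = 4 and H(s) = L{g(t)}.
L{4} = 4/s.

4*exp(-4*s)/s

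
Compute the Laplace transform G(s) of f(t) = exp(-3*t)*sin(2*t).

L{sin(2t)} = 2/(s^2 + 4).
By the first shifting theorem, multiplying by e^(-3t) replaces s with s + 3.

G(s) = 2/((s + 3)^2 + 4)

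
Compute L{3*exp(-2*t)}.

3/(s + 2)

L{3} = 3/s.
By the first shifting theorem, multiplying by e^(-2t) replaces s with s + 2.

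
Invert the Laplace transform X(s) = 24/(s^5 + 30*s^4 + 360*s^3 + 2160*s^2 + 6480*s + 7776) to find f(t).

Rewrite the denominator: s^5 + 30*s^4 + 360*s^3 + 2160*s^2 + 6480*s + 7776 = (s + 6)^5.
The form in (s + 6) signals a first-shifting-theorem factor e^(-6t).
Since L{t^4} = 4!/s^5 = 24/s^5, the inverse is t^4*e^(-6*t).

f(t) = t^4*exp(-6*t)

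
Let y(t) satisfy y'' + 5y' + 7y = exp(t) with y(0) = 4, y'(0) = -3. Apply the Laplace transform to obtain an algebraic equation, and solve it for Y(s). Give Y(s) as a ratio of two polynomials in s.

Y(s) = (4*s^2 + 13*s - 16)/(s^3 + 4*s^2 + 2*s - 7)

Transform both sides with L{·}.
Using L{y''} = s^2 Y - s·y(0) - y'(0) and L{y'} = sY - y(0), with y(0) = 4, y'(0) = -3, the left side becomes (s^2 + 5*s + 7)Y - (4*s + 17).
The right side is L{exp(t)} = 1/(s - 1).
So (s^2 + 5*s + 7)Y = 1/(s - 1) + (4*s + 17).
Solve for Y(s) and write it as one ratio of polynomials.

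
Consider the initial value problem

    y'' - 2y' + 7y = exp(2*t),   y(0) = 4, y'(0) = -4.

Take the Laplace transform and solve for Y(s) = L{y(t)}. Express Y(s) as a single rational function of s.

Y(s) = (4*s^2 - 20*s + 25)/(s^3 - 4*s^2 + 11*s - 14)

Take the Laplace transform of both sides.
The derivative rules (L{y''} = s^2 Y - s·y(0) - y'(0) and L{y'} = sY - y(0), with y(0) = 4, y'(0) = -4) turn the left side into (s^2 - 2*s + 7)Y - (4*s - 12).
The right side is L{exp(2*t)} = 1/(s - 2).
So (s^2 - 2*s + 7)Y = 1/(s - 2) + (4*s - 12).
Isolate Y and clear denominators.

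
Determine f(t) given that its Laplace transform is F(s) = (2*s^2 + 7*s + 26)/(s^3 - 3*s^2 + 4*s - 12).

f(t) = 5*exp(3*t) - sin(2*t) - 3*cos(2*t)

Factor the denominator: s^3 - 3*s^2 + 4*s - 12 = (s - 3)*(s^2 + 4).
Partial fraction decomposition gives [5/(s - 3)] + [-3*s/(s^2 + 4)] + [-2/(s^2 + 4)].
Invert each term: 5/(s - 3) ↔ 5e^(3t); -3·s/(s^2 + 4) ↔ -3cos(2t); -1·2/(s^2 + 4) ↔ -sin(2t).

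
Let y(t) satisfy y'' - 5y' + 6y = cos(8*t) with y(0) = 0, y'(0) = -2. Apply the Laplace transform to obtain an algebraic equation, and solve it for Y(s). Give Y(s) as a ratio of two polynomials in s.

Laplace-transform each side.
The derivative rules (L{y''} = s^2 Y - s·y(0) - y'(0) and L{y'} = sY - y(0), with y(0) = 0, y'(0) = -2) turn the left side into (s^2 - 5*s + 6)Y - (-2).
The right side is L{cos(8*t)} = s/(s^2 + 64).
So (s^2 - 5*s + 6)Y = s/(s^2 + 64) + (-2).
Solve for Y(s) and write it as one ratio of polynomials.

Y(s) = (-2*s^2 + s - 128)/(s^4 - 5*s^3 + 70*s^2 - 320*s + 384)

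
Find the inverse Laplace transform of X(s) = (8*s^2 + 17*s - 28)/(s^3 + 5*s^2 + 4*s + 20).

Factor the denominator: s^3 + 5*s^2 + 4*s + 20 = (s + 5)*(s^2 + 4).
Partial fraction decomposition gives [3/(s + 5)] + [5*s/(s^2 + 4)] + [-8/(s^2 + 4)].
Invert each term: 3/(s + 5) ↔ 3e^(-5t); 5·s/(s^2 + 4) ↔ 5cos(2t); -4·2/(s^2 + 4) ↔ -4sin(2t).

-4*sin(2*t) + 5*cos(2*t) + 3*exp(-5*t)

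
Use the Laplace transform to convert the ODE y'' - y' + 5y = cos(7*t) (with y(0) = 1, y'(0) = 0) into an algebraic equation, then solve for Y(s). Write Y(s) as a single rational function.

Y(s) = (s^3 - s^2 + 50*s - 49)/(s^4 - s^3 + 54*s^2 - 49*s + 245)

Apply the Laplace transform to the equation.
With L{y''} = s^2 Y - s·y(0) - y'(0) and L{y'} = sY - y(0), with y(0) = 1, y'(0) = 0: the LHS transforms to (s^2 - s + 5)Y - (s - 1).
The right side is L{cos(7*t)} = s/(s^2 + 49).
So (s^2 - s + 5)Y = s/(s^2 + 49) + (s - 1).
Solve for Y(s) and write it as one ratio of polynomials.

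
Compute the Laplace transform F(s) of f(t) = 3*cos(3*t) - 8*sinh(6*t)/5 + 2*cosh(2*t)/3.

F(s) = 3*s/(s^2 + 9) + 2*s/(3*(s^2 - 4)) - 48/(5*(s^2 - 36))

By linearity of the Laplace transform, transform each term separately.
(2/3)·[L{cosh(2t)} = s/(s^2 - 4)]; (3)·[L{cos(3t)} = s/(s^2 + 9)]; (-8/5)·[L{sinh(6t)} = 6/(s^2 - 36)].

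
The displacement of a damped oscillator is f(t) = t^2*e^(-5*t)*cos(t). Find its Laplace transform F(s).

F(s) = 2*(s + 5)*(s^2 + 10*s + 22)/(s^2 + 10*s + 26)^3

L{cos(t)} = s/(s^2 + 1).
Multiplying by e^(-5t) shifts s → s + 5, so L{e^(-5*t)*cos(t)} = (s + 5)/((s + 5)^2 + 1).
Then apply L{t^2·g(t)} = (-1)^2 d^2/ds^2[G(s)] with G(s) = (s + 5)/((s + 5)^2 + 1):
differentiating 2 times and applying the sign gives 2*(s + 5)*(s^2 + 10*s + 22)/(s^2 + 10*s + 26)^3.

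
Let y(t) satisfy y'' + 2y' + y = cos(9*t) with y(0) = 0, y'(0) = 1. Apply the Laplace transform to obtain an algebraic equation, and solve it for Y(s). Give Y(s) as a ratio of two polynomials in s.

Y(s) = (s^2 + s + 81)/(s^4 + 2*s^3 + 82*s^2 + 162*s + 81)

Apply the Laplace transform to the equation.
Using L{y''} = s^2 Y - s·y(0) - y'(0) and L{y'} = sY - y(0), with y(0) = 0, y'(0) = 1, the left side becomes (s^2 + 2*s + 1)Y - (1).
The right side is L{cos(9*t)} = s/(s^2 + 81).
So (s^2 + 2*s + 1)Y = s/(s^2 + 81) + (1).
Solve for Y(s) and write it as one ratio of polynomials.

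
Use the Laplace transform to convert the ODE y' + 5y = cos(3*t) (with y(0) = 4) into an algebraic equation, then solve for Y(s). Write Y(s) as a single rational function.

Take the Laplace transform of both sides.
Using L{y'} = sY - y(0) = sY - 4, the left side becomes (s + 5)Y - (4).
The right side is L{cos(3*t)} = s/(s^2 + 9).
So (s + 5)Y = s/(s^2 + 9) + (4).
Isolate Y and clear denominators.

Y(s) = (4*s^2 + s + 36)/(s^3 + 5*s^2 + 9*s + 45)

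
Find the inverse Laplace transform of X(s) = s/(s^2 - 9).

Since L{cosh(3t)} = s/(s^2 - 9), the inverse is cosh(3*t).

cosh(3*t)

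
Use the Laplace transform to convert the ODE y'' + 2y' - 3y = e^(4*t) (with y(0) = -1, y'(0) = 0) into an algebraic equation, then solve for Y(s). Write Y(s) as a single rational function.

Y(s) = (-s^2 + 2*s + 9)/(s^3 - 2*s^2 - 11*s + 12)

Laplace-transform each side.
Using L{y''} = s^2 Y - s·y(0) - y'(0) and L{y'} = sY - y(0), with y(0) = -1, y'(0) = 0, the left side becomes (s^2 + 2*s - 3)Y - (-s - 2).
The right side is L{e^(4*t)} = 1/(s - 4).
So (s^2 + 2*s - 3)Y = 1/(s - 4) + (-s - 2).
Solve for Y(s) and write it as one ratio of polynomials.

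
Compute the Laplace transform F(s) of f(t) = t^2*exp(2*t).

F(s) = 2/(s - 2)^3

L{e^(2t)} = 1/(s - 2).
Then apply L{t^2·g(t)} = (-1)^2 d^2/ds^2[G(s)] with G(s) = 1/(s - 2):
differentiating 2 times and applying the sign gives 2/(s - 2)^3.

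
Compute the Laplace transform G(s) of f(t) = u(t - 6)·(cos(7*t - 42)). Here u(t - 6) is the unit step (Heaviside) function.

G(s) = s*exp(-6*s)/(s^2 + 49)

By the second shifting theorem, L{u(t - c)·g(t - c)} = e^(-cs)·H(s) with c = 6 and H(s) = L{g(t)}.
L{cos(7t)} = s/(s^2 + 49).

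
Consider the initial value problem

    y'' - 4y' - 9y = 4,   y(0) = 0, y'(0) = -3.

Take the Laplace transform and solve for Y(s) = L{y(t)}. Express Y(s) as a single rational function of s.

Apply the Laplace transform to the equation.
With L{y''} = s^2 Y - s·y(0) - y'(0) and L{y'} = sY - y(0), with y(0) = 0, y'(0) = -3: the LHS transforms to (s^2 - 4*s - 9)Y - (-3).
The right side is L{4} = 4/s.
So (s^2 - 4*s - 9)Y = 4/s + (-3).
Solve for Y(s) and write it as one ratio of polynomials.

Y(s) = (-3*s + 4)/(s^3 - 4*s^2 - 9*s)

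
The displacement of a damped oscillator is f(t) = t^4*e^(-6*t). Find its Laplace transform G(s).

L{t^4} = 4!/s^5 = 24/s^5.
By the first shifting theorem, multiplying by e^(-6t) replaces s with s + 6.

G(s) = 24/(s + 6)^5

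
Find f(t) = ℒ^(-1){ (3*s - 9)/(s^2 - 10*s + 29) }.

Complete the square in the denominator: s^2 - 10*s + 29 = (s - 5)^2 + 2^2.
Split the numerator to match: 3*s - 9 = 3·(s - 5) + 3·2.
Invert each term: 3·(s - 5)/((s - 5)^2 + 4) ↔ 3e^(5t)cos(2t); 3·2/((s - 5)^2 + 4) ↔ 3e^(5t)sin(2t).

f(t) = 3*exp(5*t)*sin(2*t) + 3*exp(5*t)*cos(2*t)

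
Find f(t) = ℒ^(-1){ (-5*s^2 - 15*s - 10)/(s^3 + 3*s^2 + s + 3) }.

Factor the denominator: s^3 + 3*s^2 + s + 3 = (s + 3)*(s^2 + 1).
Partial fraction decomposition gives [-1/(s + 3)] + [-4*s/(s^2 + 1)] + [-3/(s^2 + 1)].
Invert each term: -1/(s + 3) ↔ -e^(-3t); -4·s/(s^2 + 1) ↔ -4cos(t); -3·1/(s^2 + 1) ↔ -3sin(t).

f(t) = -3*sin(t) - 4*cos(t) - exp(-3*t)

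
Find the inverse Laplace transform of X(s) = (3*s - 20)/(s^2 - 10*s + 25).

-5*t*exp(5*t) + 3*exp(5*t)

Factor the denominator: s^2 - 10*s + 25 = (s - 5)^2.
Partial fraction decomposition gives [3/(s - 5)] + [-5/(s - 5)^2].
Invert each term: 3/(s - 5) ↔ 3e^(5t); -5/(s - 5)^2 ↔ -5t·e^(5t).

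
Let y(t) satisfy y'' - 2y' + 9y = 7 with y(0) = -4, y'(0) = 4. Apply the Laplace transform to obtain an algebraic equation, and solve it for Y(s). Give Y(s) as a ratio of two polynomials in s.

Transform both sides with L{·}.
Using L{y''} = s^2 Y - s·y(0) - y'(0) and L{y'} = sY - y(0), with y(0) = -4, y'(0) = 4, the left side becomes (s^2 - 2*s + 9)Y - (-4*s + 12).
The right side is L{7} = 7/s.
So (s^2 - 2*s + 9)Y = 7/s + (-4*s + 12).
Isolate Y and clear denominators.

Y(s) = (-4*s^2 + 12*s + 7)/(s^3 - 2*s^2 + 9*s)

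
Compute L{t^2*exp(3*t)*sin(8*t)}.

L{sin(8t)} = 8/(s^2 + 64).
Multiplying by e^(3t) shifts s → s - 3, so L{exp(3*t)*sin(8*t)} = 8/((s - 3)^2 + 64).
Then apply L{t^2·g(t)} = (-1)^2 d^2/ds^2[G(s)] with G(s) = 8/((s - 3)^2 + 64):
differentiating 2 times and applying the sign gives 16*(3*s^2 - 18*s - 37)/(s^2 - 6*s + 73)^3.

16*(3*s^2 - 18*s - 37)/(s^2 - 6*s + 73)^3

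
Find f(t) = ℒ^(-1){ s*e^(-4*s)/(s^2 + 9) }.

f(t) = Heaviside(t - 4)*(cos(3*t - 12))

The factor e^(-4s) signals a time shift by c = 4 (second shifting theorem).
L{cos(3t)} = s/(s^2 + 9), so L^-1{s/(s^2 + 9)} = cos(3*t).
Hence the inverse is u(t - 4) times that function evaluated at t - 4.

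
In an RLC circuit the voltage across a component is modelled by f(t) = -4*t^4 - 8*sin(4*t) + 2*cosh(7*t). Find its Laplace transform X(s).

X(s) = 2*s/(s^2 - 49) - 32/(s^2 + 16) - 96/s^5

Apply the Laplace transform termwise.
(-8)·[L{sin(4t)} = 4/(s^2 + 16)]; (2)·[L{cosh(7t)} = s/(s^2 - 49)]; (-4)·[L{t^4} = 4!/s^5 = 24/s^5].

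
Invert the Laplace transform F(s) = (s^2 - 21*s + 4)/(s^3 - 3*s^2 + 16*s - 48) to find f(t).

Factor the denominator: s^3 - 3*s^2 + 16*s - 48 = (s - 3)*(s^2 + 16).
Partial fraction decomposition gives [-2/(s - 3)] + [3*s/(s^2 + 16)] + [-12/(s^2 + 16)].
Invert each term: -2/(s - 3) ↔ -2e^(3t); 3·s/(s^2 + 16) ↔ 3cos(4t); -3·4/(s^2 + 16) ↔ -3sin(4t).

f(t) = -2*exp(3*t) - 3*sin(4*t) + 3*cos(4*t)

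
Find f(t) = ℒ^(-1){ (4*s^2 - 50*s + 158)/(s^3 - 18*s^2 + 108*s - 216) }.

Factor the denominator: s^3 - 18*s^2 + 108*s - 216 = (s - 6)^3.
Partial fraction decomposition gives [4/(s - 6)] + [-2/(s - 6)^2] + [2/(s - 6)^3].
Invert each term: 4/(s - 6) ↔ 4e^(6t); -2/(s - 6)^2 ↔ -2t·e^(6t); 2/(s - 6)^3 ↔ (1)t^2·e^(6t).

f(t) = t^2*exp(6*t) - 2*t*exp(6*t) + 4*exp(6*t)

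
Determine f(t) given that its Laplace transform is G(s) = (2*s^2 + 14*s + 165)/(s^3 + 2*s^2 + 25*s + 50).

Factor the denominator: s^3 + 2*s^2 + 25*s + 50 = (s + 2)*(s^2 + 25).
Partial fraction decomposition gives [5/(s + 2)] + [-3*s/(s^2 + 25)] + [20/(s^2 + 25)].
Invert each term: 5/(s + 2) ↔ 5e^(-2t); -3·s/(s^2 + 25) ↔ -3cos(5t); 4·5/(s^2 + 25) ↔ 4sin(5t).

f(t) = 4*sin(5*t) - 3*cos(5*t) + 5*exp(-2*t)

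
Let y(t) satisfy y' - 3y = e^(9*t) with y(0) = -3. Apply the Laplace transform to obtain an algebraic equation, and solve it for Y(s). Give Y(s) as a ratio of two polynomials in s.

Transform both sides with L{·}.
With L{y'} = sY - y(0) = sY - (-3): the LHS transforms to (s - 3)Y - (-3).
The right side is L{e^(9*t)} = 1/(s - 9).
So (s - 3)Y = 1/(s - 9) + (-3).
Solve for Y(s) and write it as one ratio of polynomials.

Y(s) = (-3*s + 28)/(s^2 - 12*s + 27)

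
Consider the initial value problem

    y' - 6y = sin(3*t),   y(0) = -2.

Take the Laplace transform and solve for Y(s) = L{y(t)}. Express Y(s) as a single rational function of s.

Y(s) = (-2*s^2 - 15)/(s^3 - 6*s^2 + 9*s - 54)

Apply the Laplace transform to the equation.
Using L{y'} = sY - y(0) = sY - (-2), the left side becomes (s - 6)Y - (-2).
The right side is L{sin(3*t)} = 3/(s^2 + 9).
So (s - 6)Y = 3/(s^2 + 9) + (-2).
Divide through and combine into a single rational function.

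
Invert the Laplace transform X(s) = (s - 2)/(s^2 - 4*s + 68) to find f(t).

f(t) = exp(2*t)*cos(8*t)

Rewrite the denominator: s^2 - 4*s + 68 = (s - 2)^2 + 64.
The form in (s - 2) signals a first-shifting-theorem factor e^(2t).
Since L{cos(8t)} = s/(s^2 + 64), the inverse is e^(2*t)*cos(8*t).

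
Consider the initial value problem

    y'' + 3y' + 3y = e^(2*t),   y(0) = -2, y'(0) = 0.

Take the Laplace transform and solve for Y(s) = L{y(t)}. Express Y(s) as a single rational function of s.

Transform both sides with L{·}.
The derivative rules (L{y''} = s^2 Y - s·y(0) - y'(0) and L{y'} = sY - y(0), with y(0) = -2, y'(0) = 0) turn the left side into (s^2 + 3*s + 3)Y - (-2*s - 6).
The right side is L{e^(2*t)} = 1/(s - 2).
So (s^2 + 3*s + 3)Y = 1/(s - 2) + (-2*s - 6).
Divide through and combine into a single rational function.

Y(s) = (-2*s^2 - 2*s + 13)/(s^3 + s^2 - 3*s - 6)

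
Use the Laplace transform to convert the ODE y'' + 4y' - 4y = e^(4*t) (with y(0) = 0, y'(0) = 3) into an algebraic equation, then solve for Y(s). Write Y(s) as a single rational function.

Laplace-transform each side.
The derivative rules (L{y''} = s^2 Y - s·y(0) - y'(0) and L{y'} = sY - y(0), with y(0) = 0, y'(0) = 3) turn the left side into (s^2 + 4*s - 4)Y - (3).
The right side is L{e^(4*t)} = 1/(s - 4).
So (s^2 + 4*s - 4)Y = 1/(s - 4) + (3).
Solve for Y(s) and write it as one ratio of polynomials.

Y(s) = (3*s - 11)/(s^3 - 20*s + 16)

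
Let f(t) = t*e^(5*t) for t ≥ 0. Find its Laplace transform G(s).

G(s) = (s - 5)^(-2)

L{e^(5t)} = 1/(s - 5).
Then apply L{t·g(t)} = -d/ds[H(s)] with H(s) = 1/(s - 5):
differentiating 1 time and applying the sign gives (s - 5)^(-2).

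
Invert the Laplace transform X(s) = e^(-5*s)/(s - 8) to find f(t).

f(t) = Heaviside(t - 5)*(exp(8*t - 40))

The factor e^(-5s) signals a time shift by c = 5 (second shifting theorem).
L{e^(8t)} = 1/(s - 8), so L^-1{1/(s - 8)} = e^(8*t).
Hence the inverse is u(t - 5) times that function evaluated at t - 5.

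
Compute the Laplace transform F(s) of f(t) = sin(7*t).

L{sin(7t)} = 7/(s^2 + 49).

F(s) = 7/(s^2 + 49)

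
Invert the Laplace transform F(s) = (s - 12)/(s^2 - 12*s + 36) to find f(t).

f(t) = -6*t*exp(6*t) + exp(6*t)

Factor the denominator: s^2 - 12*s + 36 = (s - 6)^2.
Partial fraction decomposition gives [1/(s - 6)] + [-6/(s - 6)^2].
Invert each term: 1/(s - 6) ↔ e^(6t); -6/(s - 6)^2 ↔ -6t·e^(6t).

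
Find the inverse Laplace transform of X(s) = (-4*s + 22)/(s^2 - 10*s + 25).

2*t*exp(5*t) - 4*exp(5*t)

Factor the denominator: s^2 - 10*s + 25 = (s - 5)^2.
Partial fraction decomposition gives [-4/(s - 5)] + [2/(s - 5)^2].
Invert each term: -4/(s - 5) ↔ -4e^(5t); 2/(s - 5)^2 ↔ 2t·e^(5t).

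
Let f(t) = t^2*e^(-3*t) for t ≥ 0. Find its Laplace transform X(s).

X(s) = 2/(s + 3)^3

L{e^(-3t)} = 1/(s + 3).
Then apply L{t^2·g(t)} = (-1)^2 d^2/ds^2[G(s)] with G(s) = 1/(s + 3):
differentiating 2 times and applying the sign gives 2/(s + 3)^3.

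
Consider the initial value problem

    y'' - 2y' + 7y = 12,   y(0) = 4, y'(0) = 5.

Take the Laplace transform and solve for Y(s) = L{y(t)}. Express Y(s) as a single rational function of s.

Transform both sides with L{·}.
With L{y''} = s^2 Y - s·y(0) - y'(0) and L{y'} = sY - y(0), with y(0) = 4, y'(0) = 5: the LHS transforms to (s^2 - 2*s + 7)Y - (4*s - 3).
The right side is L{12} = 12/s.
So (s^2 - 2*s + 7)Y = 12/s + (4*s - 3).
Solve for Y(s) and write it as one ratio of polynomials.

Y(s) = (4*s^2 - 3*s + 12)/(s^3 - 2*s^2 + 7*s)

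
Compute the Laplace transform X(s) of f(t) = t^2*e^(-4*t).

X(s) = 2/(s + 4)^3

L{t^2} = 2!/s^3 = 2/s^3.
By the first shifting theorem, multiplying by e^(-4t) replaces s with s + 4.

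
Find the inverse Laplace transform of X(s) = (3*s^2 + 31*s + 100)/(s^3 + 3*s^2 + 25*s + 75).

5*sin(5*t) + 2*cos(5*t) + exp(-3*t)

Factor the denominator: s^3 + 3*s^2 + 25*s + 75 = (s + 3)*(s^2 + 25).
Partial fraction decomposition gives [1/(s + 3)] + [2*s/(s^2 + 25)] + [25/(s^2 + 25)].
Invert each term: 1/(s + 3) ↔ e^(-3t); 2·s/(s^2 + 25) ↔ 2cos(5t); 5·5/(s^2 + 25) ↔ 5sin(5t).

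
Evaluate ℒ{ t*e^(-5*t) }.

(s + 5)^(-2)

L{e^(-5t)} = 1/(s + 5).
Then apply L{t·g(t)} = -d/ds[H(s)] with H(s) = 1/(s + 5):
differentiating 1 time and applying the sign gives (s + 5)^(-2).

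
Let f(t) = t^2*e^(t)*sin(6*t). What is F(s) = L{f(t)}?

F(s) = 36*(s^2 - 2*s - 11)/(s^2 - 2*s + 37)^3

L{sin(6t)} = 6/(s^2 + 36).
Multiplying by e^(t) shifts s → s - 1, so L{e^(t)*sin(6*t)} = 6/((s - 1)^2 + 36).
Then apply L{t^2·g(t)} = (-1)^2 d^2/ds^2[G(s)] with G(s) = 6/((s - 1)^2 + 36):
differentiating 2 times and applying the sign gives 36*(s^2 - 2*s - 11)/(s^2 - 2*s + 37)^3.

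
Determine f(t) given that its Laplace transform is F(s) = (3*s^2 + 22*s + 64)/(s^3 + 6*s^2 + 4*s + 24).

Factor the denominator: s^3 + 6*s^2 + 4*s + 24 = (s + 6)*(s^2 + 4).
Partial fraction decomposition gives [1/(s + 6)] + [2*s/(s^2 + 4)] + [10/(s^2 + 4)].
Invert each term: 1/(s + 6) ↔ e^(-6t); 2·s/(s^2 + 4) ↔ 2cos(2t); 5·2/(s^2 + 4) ↔ 5sin(2t).

f(t) = 5*sin(2*t) + 2*cos(2*t) + exp(-6*t)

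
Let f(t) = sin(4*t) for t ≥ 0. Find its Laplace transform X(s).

L{sin(4t)} = 4/(s^2 + 16).

X(s) = 4/(s^2 + 16)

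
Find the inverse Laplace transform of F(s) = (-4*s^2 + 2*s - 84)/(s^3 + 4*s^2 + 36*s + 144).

sin(6*t) - cos(6*t) - 3*exp(-4*t)

Factor the denominator: s^3 + 4*s^2 + 36*s + 144 = (s + 4)*(s^2 + 36).
Partial fraction decomposition gives [-3/(s + 4)] + [-s/(s^2 + 36)] + [6/(s^2 + 36)].
Invert each term: -3/(s + 4) ↔ -3e^(-4t); -1·s/(s^2 + 36) ↔ -cos(6t); 1·6/(s^2 + 36) ↔ sin(6t).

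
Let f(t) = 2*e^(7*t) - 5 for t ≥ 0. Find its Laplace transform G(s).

G(s) = 2/(s - 7) - 5/s

The transform is linear, so treat each term independently.
(2)·[L{e^(7t)} = 1/(s - 7)]; L{-5} = -5/s.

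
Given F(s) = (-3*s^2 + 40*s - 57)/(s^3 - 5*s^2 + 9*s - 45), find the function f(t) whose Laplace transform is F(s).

f(t) = 2*exp(5*t) + 5*sin(3*t) - 5*cos(3*t)

Factor the denominator: s^3 - 5*s^2 + 9*s - 45 = (s - 5)*(s^2 + 9).
Partial fraction decomposition gives [2/(s - 5)] + [-5*s/(s^2 + 9)] + [15/(s^2 + 9)].
Invert each term: 2/(s - 5) ↔ 2e^(5t); -5·s/(s^2 + 9) ↔ -5cos(3t); 5·3/(s^2 + 9) ↔ 5sin(3t).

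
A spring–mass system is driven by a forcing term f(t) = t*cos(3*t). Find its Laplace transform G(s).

L{cos(3t)} = s/(s^2 + 9).
Then apply L{t·g(t)} = -d/ds[H(s)] with H(s) = s/(s^2 + 9):
differentiating 1 time and applying the sign gives (s - 3)*(s + 3)/(s^2 + 9)^2.

G(s) = (s - 3)*(s + 3)/(s^2 + 9)^2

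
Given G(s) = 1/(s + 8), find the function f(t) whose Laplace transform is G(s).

f(t) = exp(-8*t)

Since L{e^(-8t)} = 1/(s + 8), the inverse is e^(-8*t).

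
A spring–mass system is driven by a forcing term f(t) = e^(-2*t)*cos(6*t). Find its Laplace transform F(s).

F(s) = (s + 2)/((s + 2)^2 + 36)

L{cos(6t)} = s/(s^2 + 36).
By the first shifting theorem, multiplying by e^(-2t) replaces s with s + 2.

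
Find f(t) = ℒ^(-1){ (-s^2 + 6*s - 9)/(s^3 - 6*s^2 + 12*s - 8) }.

Factor the denominator: s^3 - 6*s^2 + 12*s - 8 = (s - 2)^3.
Partial fraction decomposition gives [-1/(s - 2)] + [2/(s - 2)^2] + [-1/(s - 2)^3].
Invert each term: -1/(s - 2) ↔ -e^(2t); 2/(s - 2)^2 ↔ 2t·e^(2t); -1/(s - 2)^3 ↔ (-1/2)t^2·e^(2t).

f(t) = -t^2*exp(2*t)/2 + 2*t*exp(2*t) - exp(2*t)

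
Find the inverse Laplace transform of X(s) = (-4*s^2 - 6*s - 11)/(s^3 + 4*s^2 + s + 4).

Factor the denominator: s^3 + 4*s^2 + s + 4 = (s + 4)*(s^2 + 1).
Partial fraction decomposition gives [-3/(s + 4)] + [-s/(s^2 + 1)] + [-2/(s^2 + 1)].
Invert each term: -3/(s + 4) ↔ -3e^(-4t); -1·s/(s^2 + 1) ↔ -cos(t); -2·1/(s^2 + 1) ↔ -2sin(t).

-2*sin(t) - cos(t) - 3*exp(-4*t)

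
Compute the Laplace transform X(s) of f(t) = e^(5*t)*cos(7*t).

X(s) = (s - 5)/((s - 5)^2 + 49)

L{cos(7t)} = s/(s^2 + 49).
By the first shifting theorem, multiplying by e^(5t) replaces s with s - 5.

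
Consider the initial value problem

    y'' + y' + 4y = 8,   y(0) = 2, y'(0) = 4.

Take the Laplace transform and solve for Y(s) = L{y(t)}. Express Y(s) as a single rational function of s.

Y(s) = (2*s^2 + 6*s + 8)/(s^3 + s^2 + 4*s)

Transform both sides with L{·}.
The derivative rules (L{y''} = s^2 Y - s·y(0) - y'(0) and L{y'} = sY - y(0), with y(0) = 2, y'(0) = 4) turn the left side into (s^2 + s + 4)Y - (2*s + 6).
The right side is L{8} = 8/s.
So (s^2 + s + 4)Y = 8/s + (2*s + 6).
Isolate Y and clear denominators.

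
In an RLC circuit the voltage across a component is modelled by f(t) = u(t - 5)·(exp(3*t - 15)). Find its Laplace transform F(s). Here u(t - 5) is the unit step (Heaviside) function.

F(s) = exp(-5*s)/(s - 3)

By the second shifting theorem, L{u(t - c)·g(t - c)} = e^(-cs)·G(s) with c = 5 and G(s) = L{g(t)}.
L{e^(3t)} = 1/(s - 3).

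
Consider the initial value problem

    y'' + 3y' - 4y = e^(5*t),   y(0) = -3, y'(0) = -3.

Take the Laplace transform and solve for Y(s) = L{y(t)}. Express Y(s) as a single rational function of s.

Y(s) = (-3*s^2 + 3*s + 61)/(s^3 - 2*s^2 - 19*s + 20)

Transform both sides with L{·}.
With L{y''} = s^2 Y - s·y(0) - y'(0) and L{y'} = sY - y(0), with y(0) = -3, y'(0) = -3: the LHS transforms to (s^2 + 3*s - 4)Y - (-3*s - 12).
The right side is L{e^(5*t)} = 1/(s - 5).
So (s^2 + 3*s - 4)Y = 1/(s - 5) + (-3*s - 12).
Solve for Y(s) and write it as one ratio of polynomials.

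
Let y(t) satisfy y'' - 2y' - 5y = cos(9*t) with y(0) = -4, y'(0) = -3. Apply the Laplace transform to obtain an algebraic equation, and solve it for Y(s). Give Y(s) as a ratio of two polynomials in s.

Y(s) = (-4*s^3 + 5*s^2 - 323*s + 405)/(s^4 - 2*s^3 + 76*s^2 - 162*s - 405)

Take the Laplace transform of both sides.
With L{y''} = s^2 Y - s·y(0) - y'(0) and L{y'} = sY - y(0), with y(0) = -4, y'(0) = -3: the LHS transforms to (s^2 - 2*s - 5)Y - (-4*s + 5).
The right side is L{cos(9*t)} = s/(s^2 + 81).
So (s^2 - 2*s - 5)Y = s/(s^2 + 81) + (-4*s + 5).
Solve for Y(s) and write it as one ratio of polynomials.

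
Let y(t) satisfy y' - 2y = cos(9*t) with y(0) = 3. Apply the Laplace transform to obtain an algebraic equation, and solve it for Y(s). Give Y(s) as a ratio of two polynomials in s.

Laplace-transform each side.
Using L{y'} = sY - y(0) = sY - 3, the left side becomes (s - 2)Y - (3).
The right side is L{cos(9*t)} = s/(s^2 + 81).
So (s - 2)Y = s/(s^2 + 81) + (3).
Isolate Y and clear denominators.

Y(s) = (3*s^2 + s + 243)/(s^3 - 2*s^2 + 81*s - 162)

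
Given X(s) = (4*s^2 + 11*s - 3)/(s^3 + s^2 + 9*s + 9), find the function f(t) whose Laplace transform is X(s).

f(t) = 2*sin(3*t) + 5*cos(3*t) - exp(-t)

Factor the denominator: s^3 + s^2 + 9*s + 9 = (s + 1)*(s^2 + 9).
Partial fraction decomposition gives [-1/(s + 1)] + [5*s/(s^2 + 9)] + [6/(s^2 + 9)].
Invert each term: -1/(s + 1) ↔ -e^(-t); 5·s/(s^2 + 9) ↔ 5cos(3t); 2·3/(s^2 + 9) ↔ 2sin(3t).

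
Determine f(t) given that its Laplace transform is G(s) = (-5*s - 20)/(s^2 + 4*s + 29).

f(t) = -2*exp(-2*t)*sin(5*t) - 5*exp(-2*t)*cos(5*t)

Complete the square in the denominator: s^2 + 4*s + 29 = (s + 2)^2 + 5^2.
Split the numerator to match: -5*s - 20 = -5·(s + 2) - 2·5.
Invert each term: -5·(s + 2)/((s + 2)^2 + 25) ↔ -5e^(-2t)cos(5t); -2·5/((s + 2)^2 + 25) ↔ -2e^(-2t)sin(5t).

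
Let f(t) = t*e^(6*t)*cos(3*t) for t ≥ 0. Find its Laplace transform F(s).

L{cos(3t)} = s/(s^2 + 9).
Multiplying by e^(6t) shifts s → s - 6, so L{e^(6*t)*cos(3*t)} = (s - 6)/((s - 6)^2 + 9).
Then apply L{t·g(t)} = -d/ds[G(s)] with G(s) = (s - 6)/((s - 6)^2 + 9):
differentiating 1 time and applying the sign gives (s - 9)*(s - 3)/(s^2 - 12*s + 45)^2.

F(s) = (s - 9)*(s - 3)/(s^2 - 12*s + 45)^2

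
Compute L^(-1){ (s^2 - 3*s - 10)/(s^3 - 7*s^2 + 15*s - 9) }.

-5*t*exp(3*t) + 4*exp(3*t) - 3*exp(t)

Factor the denominator: s^3 - 7*s^2 + 15*s - 9 = (s - 3)^2*(s - 1).
Partial fraction decomposition gives [4/(s - 3)] + [-5/(s - 3)^2] + [-3/(s - 1)].
Invert each term: 4/(s - 3) ↔ 4e^(3t); -5/(s - 3)^2 ↔ -5t·e^(3t); -3/(s - 1) ↔ -3e^(t).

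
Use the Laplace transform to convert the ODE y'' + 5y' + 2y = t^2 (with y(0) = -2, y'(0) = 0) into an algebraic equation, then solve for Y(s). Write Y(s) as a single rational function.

Y(s) = (-2*s^4 - 10*s^3 + 2)/(s^5 + 5*s^4 + 2*s^3)

Laplace-transform each side.
With L{y''} = s^2 Y - s·y(0) - y'(0) and L{y'} = sY - y(0), with y(0) = -2, y'(0) = 0: the LHS transforms to (s^2 + 5*s + 2)Y - (-2*s - 10).
The right side is L{t^2} = 2/s^3.
So (s^2 + 5*s + 2)Y = 2/s^3 + (-2*s - 10).
Solve for Y(s) and write it as one ratio of polynomials.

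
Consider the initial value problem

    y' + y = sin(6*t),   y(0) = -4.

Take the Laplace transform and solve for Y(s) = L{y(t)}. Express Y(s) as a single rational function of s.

Y(s) = (-4*s^2 - 138)/(s^3 + s^2 + 36*s + 36)

Take the Laplace transform of both sides.
With L{y'} = sY - y(0) = sY - (-4): the LHS transforms to (s + 1)Y - (-4).
The right side is L{sin(6*t)} = 6/(s^2 + 36).
So (s + 1)Y = 6/(s^2 + 36) + (-4).
Divide through and combine into a single rational function.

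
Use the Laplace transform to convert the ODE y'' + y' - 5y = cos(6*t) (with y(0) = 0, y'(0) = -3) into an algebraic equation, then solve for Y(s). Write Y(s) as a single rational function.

Y(s) = (-3*s^2 + s - 108)/(s^4 + s^3 + 31*s^2 + 36*s - 180)

Apply the Laplace transform to the equation.
Using L{y''} = s^2 Y - s·y(0) - y'(0) and L{y'} = sY - y(0), with y(0) = 0, y'(0) = -3, the left side becomes (s^2 + s - 5)Y - (-3).
The right side is L{cos(6*t)} = s/(s^2 + 36).
So (s^2 + s - 5)Y = s/(s^2 + 36) + (-3).
Isolate Y and clear denominators.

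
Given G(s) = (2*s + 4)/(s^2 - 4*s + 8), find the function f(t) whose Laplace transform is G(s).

f(t) = 4*exp(2*t)*sin(2*t) + 2*exp(2*t)*cos(2*t)

Complete the square in the denominator: s^2 - 4*s + 8 = (s - 2)^2 + 2^2.
Split the numerator to match: 2*s + 4 = 2·(s - 2) + 4·2.
Invert each term: 2·(s - 2)/((s - 2)^2 + 4) ↔ 2e^(2t)cos(2t); 4·2/((s - 2)^2 + 4) ↔ 4e^(2t)sin(2t).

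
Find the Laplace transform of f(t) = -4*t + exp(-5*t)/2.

1/(2*(s + 5)) - 4/s^2

The transform is linear, so treat each term independently.
(1/2)·[L{e^(-5t)} = 1/(s + 5)]; (-4)·[L{t} = 1!/s^2 = 1/s^2].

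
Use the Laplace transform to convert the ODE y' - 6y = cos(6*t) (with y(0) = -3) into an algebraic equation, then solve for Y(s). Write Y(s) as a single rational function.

Laplace-transform each side.
Using L{y'} = sY - y(0) = sY - (-3), the left side becomes (s - 6)Y - (-3).
The right side is L{cos(6*t)} = s/(s^2 + 36).
So (s - 6)Y = s/(s^2 + 36) + (-3).
Solve for Y(s) and write it as one ratio of polynomials.

Y(s) = (-3*s^2 + s - 108)/(s^3 - 6*s^2 + 36*s - 216)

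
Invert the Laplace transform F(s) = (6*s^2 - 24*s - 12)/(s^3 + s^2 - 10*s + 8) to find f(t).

f(t) = -6*exp(2*t) + 6*exp(t) + 6*exp(-4*t)

Factor the denominator: s^3 + s^2 - 10*s + 8 = (s - 2)*(s - 1)*(s + 4).
Partial fraction decomposition gives [6/(s + 4)] + [-6/(s - 2)] + [6/(s - 1)].
Invert each term: 6/(s + 4) ↔ 6e^(-4t); -6/(s - 2) ↔ -6e^(2t); 6/(s - 1) ↔ 6e^(t).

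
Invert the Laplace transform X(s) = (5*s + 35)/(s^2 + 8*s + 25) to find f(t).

f(t) = 5*exp(-4*t)*sin(3*t) + 5*exp(-4*t)*cos(3*t)

Complete the square in the denominator: s^2 + 8*s + 25 = (s + 4)^2 + 3^2.
Split the numerator to match: 5*s + 35 = 5·(s + 4) + 5·3.
Invert each term: 5·(s + 4)/((s + 4)^2 + 9) ↔ 5e^(-4t)cos(3t); 5·3/((s + 4)^2 + 9) ↔ 5e^(-4t)sin(3t).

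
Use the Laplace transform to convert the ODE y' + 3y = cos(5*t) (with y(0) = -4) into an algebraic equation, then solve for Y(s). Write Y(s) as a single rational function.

Take the Laplace transform of both sides.
The derivative rules (L{y'} = sY - y(0) = sY - (-4)) turn the left side into (s + 3)Y - (-4).
The right side is L{cos(5*t)} = s/(s^2 + 25).
So (s + 3)Y = s/(s^2 + 25) + (-4).
Solve for Y(s) and write it as one ratio of polynomials.

Y(s) = (-4*s^2 + s - 100)/(s^3 + 3*s^2 + 25*s + 75)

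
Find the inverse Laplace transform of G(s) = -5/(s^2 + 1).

-5*sin(t)

Since L{sin(t)} = 1/(s^2 + 1), the inverse is sin(t), scaled by -5.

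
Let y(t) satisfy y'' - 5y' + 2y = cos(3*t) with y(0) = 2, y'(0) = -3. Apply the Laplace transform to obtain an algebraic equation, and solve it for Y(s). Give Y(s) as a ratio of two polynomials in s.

Y(s) = (2*s^3 - 13*s^2 + 19*s - 117)/(s^4 - 5*s^3 + 11*s^2 - 45*s + 18)

Take the Laplace transform of both sides.
With L{y''} = s^2 Y - s·y(0) - y'(0) and L{y'} = sY - y(0), with y(0) = 2, y'(0) = -3: the LHS transforms to (s^2 - 5*s + 2)Y - (2*s - 13).
The right side is L{cos(3*t)} = s/(s^2 + 9).
So (s^2 - 5*s + 2)Y = s/(s^2 + 9) + (2*s - 13).
Isolate Y and clear denominators.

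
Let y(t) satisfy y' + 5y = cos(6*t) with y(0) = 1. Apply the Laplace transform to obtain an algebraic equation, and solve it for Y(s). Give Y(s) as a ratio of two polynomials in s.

Y(s) = (s^2 + s + 36)/(s^3 + 5*s^2 + 36*s + 180)

Laplace-transform each side.
The derivative rules (L{y'} = sY - y(0) = sY - 1) turn the left side into (s + 5)Y - (1).
The right side is L{cos(6*t)} = s/(s^2 + 36).
So (s + 5)Y = s/(s^2 + 36) + (1).
Solve for Y(s) and write it as one ratio of polynomials.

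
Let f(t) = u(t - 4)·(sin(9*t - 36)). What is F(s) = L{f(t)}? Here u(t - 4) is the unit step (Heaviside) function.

F(s) = 9*exp(-4*s)/(s^2 + 81)

By the second shifting theorem, L{u(t - c)·g(t - c)} = e^(-cs)·G(s) with c = 4 and G(s) = L{g(t)}.
L{sin(9t)} = 9/(s^2 + 81).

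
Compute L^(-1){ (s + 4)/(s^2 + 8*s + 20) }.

Rewrite the denominator: s^2 + 8*s + 20 = (s + 4)^2 + 4.
The form in (s + 4) signals a first-shifting-theorem factor e^(-4t).
Since L{cos(2t)} = s/(s^2 + 4), the inverse is e^(-4*t)*cos(2*t).

exp(-4*t)*cos(2*t)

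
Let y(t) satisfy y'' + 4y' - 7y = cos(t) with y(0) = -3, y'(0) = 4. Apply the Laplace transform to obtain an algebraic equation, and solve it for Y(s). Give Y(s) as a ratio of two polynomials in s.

Y(s) = (-3*s^3 - 8*s^2 - 2*s - 8)/(s^4 + 4*s^3 - 6*s^2 + 4*s - 7)

Take the Laplace transform of both sides.
The derivative rules (L{y''} = s^2 Y - s·y(0) - y'(0) and L{y'} = sY - y(0), with y(0) = -3, y'(0) = 4) turn the left side into (s^2 + 4*s - 7)Y - (-3*s - 8).
The right side is L{cos(t)} = s/(s^2 + 1).
So (s^2 + 4*s - 7)Y = s/(s^2 + 1) + (-3*s - 8).
Solve for Y(s) and write it as one ratio of polynomials.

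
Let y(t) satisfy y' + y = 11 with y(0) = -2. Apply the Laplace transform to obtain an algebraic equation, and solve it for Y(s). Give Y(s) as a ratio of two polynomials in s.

Transform both sides with L{·}.
Using L{y'} = sY - y(0) = sY - (-2), the left side becomes (s + 1)Y - (-2).
The right side is L{11} = 11/s.
So (s + 1)Y = 11/s + (-2).
Isolate Y and clear denominators.

Y(s) = (-2*s + 11)/(s^2 + s)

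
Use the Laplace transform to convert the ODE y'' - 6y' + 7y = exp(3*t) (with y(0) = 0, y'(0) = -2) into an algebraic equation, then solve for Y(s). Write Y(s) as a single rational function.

Laplace-transform each side.
Using L{y''} = s^2 Y - s·y(0) - y'(0) and L{y'} = sY - y(0), with y(0) = 0, y'(0) = -2, the left side becomes (s^2 - 6*s + 7)Y - (-2).
The right side is L{exp(3*t)} = 1/(s - 3).
So (s^2 - 6*s + 7)Y = 1/(s - 3) + (-2).
Solve for Y(s) and write it as one ratio of polynomials.

Y(s) = (-2*s + 7)/(s^3 - 9*s^2 + 25*s - 21)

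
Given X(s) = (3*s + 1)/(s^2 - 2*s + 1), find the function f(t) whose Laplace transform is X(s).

f(t) = 4*t*exp(t) + 3*exp(t)

Factor the denominator: s^2 - 2*s + 1 = (s - 1)^2.
Partial fraction decomposition gives [3/(s - 1)] + [4/(s - 1)^2].
Invert each term: 3/(s - 1) ↔ 3e^(t); 4/(s - 1)^2 ↔ 4t·e^(t).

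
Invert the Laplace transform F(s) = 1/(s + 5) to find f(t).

f(t) = exp(-5*t)

Since L{e^(-5t)} = 1/(s + 5), the inverse is e^(-5*t).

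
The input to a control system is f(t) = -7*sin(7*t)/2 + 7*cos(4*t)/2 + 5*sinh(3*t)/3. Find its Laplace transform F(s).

F(s) = 7*s/(2*(s^2 + 16)) - 49/(2*(s^2 + 49)) + 5/(s^2 - 9)

Apply the Laplace transform termwise.
(7/2)·[L{cos(4t)} = s/(s^2 + 16)]; (5/3)·[L{sinh(3t)} = 3/(s^2 - 9)]; (-7/2)·[L{sin(7t)} = 7/(s^2 + 49)].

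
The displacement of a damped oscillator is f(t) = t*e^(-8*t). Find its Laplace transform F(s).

L{e^(-8t)} = 1/(s + 8).
Then apply L{t·g(t)} = -d/ds[G(s)] with G(s) = 1/(s + 8):
differentiating 1 time and applying the sign gives (s + 8)^(-2).

F(s) = (s + 8)^(-2)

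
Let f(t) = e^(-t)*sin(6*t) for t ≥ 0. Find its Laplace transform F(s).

L{sin(6t)} = 6/(s^2 + 36).
By the first shifting theorem, multiplying by e^(-t) replaces s with s + 1.

F(s) = 6/((s + 1)^2 + 36)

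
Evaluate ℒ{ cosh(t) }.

s/(s^2 - 1)

L{cosh(t)} = s/(s^2 - 1).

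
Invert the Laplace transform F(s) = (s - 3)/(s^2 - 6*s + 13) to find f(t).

Rewrite the denominator: s^2 - 6*s + 13 = (s - 3)^2 + 4.
The form in (s - 3) signals a first-shifting-theorem factor e^(3t).
Since L{cos(2t)} = s/(s^2 + 4), the inverse is exp(3*t)*cos(2*t).

f(t) = exp(3*t)*cos(2*t)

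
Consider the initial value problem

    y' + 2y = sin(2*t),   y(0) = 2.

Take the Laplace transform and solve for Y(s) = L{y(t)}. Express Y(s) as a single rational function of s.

Take the Laplace transform of both sides.
Using L{y'} = sY - y(0) = sY - 2, the left side becomes (s + 2)Y - (2).
The right side is L{sin(2*t)} = 2/(s^2 + 4).
So (s + 2)Y = 2/(s^2 + 4) + (2).
Divide through and combine into a single rational function.

Y(s) = (2*s^2 + 10)/(s^3 + 2*s^2 + 4*s + 8)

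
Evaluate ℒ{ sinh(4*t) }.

L{sinh(4t)} = 4/(s^2 - 16).

4/(s^2 - 16)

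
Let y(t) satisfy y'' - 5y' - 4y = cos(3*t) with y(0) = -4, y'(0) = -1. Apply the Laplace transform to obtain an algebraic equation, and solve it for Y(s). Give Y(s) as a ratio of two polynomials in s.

Take the Laplace transform of both sides.
Using L{y''} = s^2 Y - s·y(0) - y'(0) and L{y'} = sY - y(0), with y(0) = -4, y'(0) = -1, the left side becomes (s^2 - 5*s - 4)Y - (-4*s + 19).
The right side is L{cos(3*t)} = s/(s^2 + 9).
So (s^2 - 5*s - 4)Y = s/(s^2 + 9) + (-4*s + 19).
Isolate Y and clear denominators.

Y(s) = (-4*s^3 + 19*s^2 - 35*s + 171)/(s^4 - 5*s^3 + 5*s^2 - 45*s - 36)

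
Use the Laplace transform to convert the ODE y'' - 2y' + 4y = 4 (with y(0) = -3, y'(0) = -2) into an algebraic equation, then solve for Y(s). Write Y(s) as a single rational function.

Y(s) = (-3*s^2 + 4*s + 4)/(s^3 - 2*s^2 + 4*s)

Transform both sides with L{·}.
With L{y''} = s^2 Y - s·y(0) - y'(0) and L{y'} = sY - y(0), with y(0) = -3, y'(0) = -2: the LHS transforms to (s^2 - 2*s + 4)Y - (-3*s + 4).
The right side is L{4} = 4/s.
So (s^2 - 2*s + 4)Y = 4/s + (-3*s + 4).
Divide through and combine into a single rational function.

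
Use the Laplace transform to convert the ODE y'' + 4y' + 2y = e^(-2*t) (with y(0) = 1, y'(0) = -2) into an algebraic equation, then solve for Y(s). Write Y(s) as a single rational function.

Y(s) = (s^2 + 4*s + 5)/(s^3 + 6*s^2 + 10*s + 4)

Laplace-transform each side.
With L{y''} = s^2 Y - s·y(0) - y'(0) and L{y'} = sY - y(0), with y(0) = 1, y'(0) = -2: the LHS transforms to (s^2 + 4*s + 2)Y - (s + 2).
The right side is L{e^(-2*t)} = 1/(s + 2).
So (s^2 + 4*s + 2)Y = 1/(s + 2) + (s + 2).
Isolate Y and clear denominators.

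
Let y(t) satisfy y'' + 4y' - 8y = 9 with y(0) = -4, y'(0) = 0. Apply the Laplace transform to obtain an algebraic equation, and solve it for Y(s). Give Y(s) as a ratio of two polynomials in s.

Transform both sides with L{·}.
Using L{y''} = s^2 Y - s·y(0) - y'(0) and L{y'} = sY - y(0), with y(0) = -4, y'(0) = 0, the left side becomes (s^2 + 4*s - 8)Y - (-4*s - 16).
The right side is L{9} = 9/s.
So (s^2 + 4*s - 8)Y = 9/s + (-4*s - 16).
Isolate Y and clear denominators.

Y(s) = (-4*s^2 - 16*s + 9)/(s^3 + 4*s^2 - 8*s)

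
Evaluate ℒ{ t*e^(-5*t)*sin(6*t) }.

12*(s + 5)/(s^2 + 10*s + 61)^2

L{sin(6t)} = 6/(s^2 + 36).
Multiplying by e^(-5t) shifts s → s + 5, so L{e^(-5*t)*sin(6*t)} = 6/((s + 5)^2 + 36).
Then apply L{t·g(t)} = -d/ds[G(s)] with G(s) = 6/((s + 5)^2 + 36):
differentiating 1 time and applying the sign gives 12*(s + 5)/(s^2 + 10*s + 61)^2.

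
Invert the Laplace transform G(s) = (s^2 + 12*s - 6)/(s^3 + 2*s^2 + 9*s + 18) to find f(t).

Factor the denominator: s^3 + 2*s^2 + 9*s + 18 = (s + 2)*(s^2 + 9).
Partial fraction decomposition gives [-2/(s + 2)] + [3*s/(s^2 + 9)] + [6/(s^2 + 9)].
Invert each term: -2/(s + 2) ↔ -2e^(-2t); 3·s/(s^2 + 9) ↔ 3cos(3t); 2·3/(s^2 + 9) ↔ 2sin(3t).

f(t) = 2*sin(3*t) + 3*cos(3*t) - 2*exp(-2*t)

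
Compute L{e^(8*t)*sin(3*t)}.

3/((s - 8)^2 + 9)

L{sin(3t)} = 3/(s^2 + 9).
By the first shifting theorem, multiplying by e^(8t) replaces s with s - 8.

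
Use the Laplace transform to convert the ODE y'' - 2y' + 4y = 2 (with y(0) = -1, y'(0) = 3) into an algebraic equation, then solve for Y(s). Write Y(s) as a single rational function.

Y(s) = (-s^2 + 5*s + 2)/(s^3 - 2*s^2 + 4*s)

Take the Laplace transform of both sides.
The derivative rules (L{y''} = s^2 Y - s·y(0) - y'(0) and L{y'} = sY - y(0), with y(0) = -1, y'(0) = 3) turn the left side into (s^2 - 2*s + 4)Y - (-s + 5).
The right side is L{2} = 2/s.
So (s^2 - 2*s + 4)Y = 2/s + (-s + 5).
Isolate Y and clear denominators.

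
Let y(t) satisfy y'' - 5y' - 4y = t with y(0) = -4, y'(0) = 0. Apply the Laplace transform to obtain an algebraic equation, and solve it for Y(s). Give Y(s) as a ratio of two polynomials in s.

Y(s) = (-4*s^3 + 20*s^2 + 1)/(s^4 - 5*s^3 - 4*s^2)

Take the Laplace transform of both sides.
The derivative rules (L{y''} = s^2 Y - s·y(0) - y'(0) and L{y'} = sY - y(0), with y(0) = -4, y'(0) = 0) turn the left side into (s^2 - 5*s - 4)Y - (-4*s + 20).
The right side is L{t} = s^(-2).
So (s^2 - 5*s - 4)Y = s^(-2) + (-4*s + 20).
Isolate Y and clear denominators.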